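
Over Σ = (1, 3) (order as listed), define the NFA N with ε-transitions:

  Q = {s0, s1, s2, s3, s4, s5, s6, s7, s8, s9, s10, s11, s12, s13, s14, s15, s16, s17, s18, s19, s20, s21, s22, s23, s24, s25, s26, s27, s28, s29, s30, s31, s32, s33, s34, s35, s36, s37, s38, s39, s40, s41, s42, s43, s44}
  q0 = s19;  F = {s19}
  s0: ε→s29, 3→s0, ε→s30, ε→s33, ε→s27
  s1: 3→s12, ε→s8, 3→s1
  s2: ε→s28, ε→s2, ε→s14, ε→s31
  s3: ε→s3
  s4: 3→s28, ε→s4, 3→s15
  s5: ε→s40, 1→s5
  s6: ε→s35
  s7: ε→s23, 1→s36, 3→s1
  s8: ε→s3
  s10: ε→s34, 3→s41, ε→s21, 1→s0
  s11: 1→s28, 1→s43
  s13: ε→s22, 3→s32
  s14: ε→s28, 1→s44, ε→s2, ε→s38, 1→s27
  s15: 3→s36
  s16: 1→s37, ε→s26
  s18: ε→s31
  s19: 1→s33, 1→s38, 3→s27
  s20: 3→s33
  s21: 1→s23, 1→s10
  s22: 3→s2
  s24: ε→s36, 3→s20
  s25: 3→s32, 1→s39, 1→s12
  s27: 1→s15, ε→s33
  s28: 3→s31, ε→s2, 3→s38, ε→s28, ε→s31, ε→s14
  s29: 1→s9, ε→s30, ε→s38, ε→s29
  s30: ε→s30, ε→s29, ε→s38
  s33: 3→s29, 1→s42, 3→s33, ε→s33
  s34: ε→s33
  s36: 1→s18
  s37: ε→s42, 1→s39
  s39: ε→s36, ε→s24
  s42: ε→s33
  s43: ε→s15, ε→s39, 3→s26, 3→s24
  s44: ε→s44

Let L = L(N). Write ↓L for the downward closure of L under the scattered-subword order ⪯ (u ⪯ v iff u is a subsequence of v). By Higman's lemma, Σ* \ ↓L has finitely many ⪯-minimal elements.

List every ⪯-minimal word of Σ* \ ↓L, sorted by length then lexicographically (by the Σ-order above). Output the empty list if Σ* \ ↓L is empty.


Antichain: [1, 3].

|Q|=45, |F|=1, |δ|=83 (44 ε).
min D↑ (2 st, q0=0, F={1}): 0:1→1,3→1 1:1→1,3→1 [Hopcroft].
'1': N↓-sim [12, 10] end={s15,s18,s29,s30,s31,s33,s36,s38,s42,s9} rej; 1/1 deletions ∈↓L.
'3': run [12, 11] end={s15,s18,s27,s29,s30,s31,s33,s36,s38,s42,s9} ∉↓L; 1/1 deletions ∈↓L.
2 words, ⪯-incomp.


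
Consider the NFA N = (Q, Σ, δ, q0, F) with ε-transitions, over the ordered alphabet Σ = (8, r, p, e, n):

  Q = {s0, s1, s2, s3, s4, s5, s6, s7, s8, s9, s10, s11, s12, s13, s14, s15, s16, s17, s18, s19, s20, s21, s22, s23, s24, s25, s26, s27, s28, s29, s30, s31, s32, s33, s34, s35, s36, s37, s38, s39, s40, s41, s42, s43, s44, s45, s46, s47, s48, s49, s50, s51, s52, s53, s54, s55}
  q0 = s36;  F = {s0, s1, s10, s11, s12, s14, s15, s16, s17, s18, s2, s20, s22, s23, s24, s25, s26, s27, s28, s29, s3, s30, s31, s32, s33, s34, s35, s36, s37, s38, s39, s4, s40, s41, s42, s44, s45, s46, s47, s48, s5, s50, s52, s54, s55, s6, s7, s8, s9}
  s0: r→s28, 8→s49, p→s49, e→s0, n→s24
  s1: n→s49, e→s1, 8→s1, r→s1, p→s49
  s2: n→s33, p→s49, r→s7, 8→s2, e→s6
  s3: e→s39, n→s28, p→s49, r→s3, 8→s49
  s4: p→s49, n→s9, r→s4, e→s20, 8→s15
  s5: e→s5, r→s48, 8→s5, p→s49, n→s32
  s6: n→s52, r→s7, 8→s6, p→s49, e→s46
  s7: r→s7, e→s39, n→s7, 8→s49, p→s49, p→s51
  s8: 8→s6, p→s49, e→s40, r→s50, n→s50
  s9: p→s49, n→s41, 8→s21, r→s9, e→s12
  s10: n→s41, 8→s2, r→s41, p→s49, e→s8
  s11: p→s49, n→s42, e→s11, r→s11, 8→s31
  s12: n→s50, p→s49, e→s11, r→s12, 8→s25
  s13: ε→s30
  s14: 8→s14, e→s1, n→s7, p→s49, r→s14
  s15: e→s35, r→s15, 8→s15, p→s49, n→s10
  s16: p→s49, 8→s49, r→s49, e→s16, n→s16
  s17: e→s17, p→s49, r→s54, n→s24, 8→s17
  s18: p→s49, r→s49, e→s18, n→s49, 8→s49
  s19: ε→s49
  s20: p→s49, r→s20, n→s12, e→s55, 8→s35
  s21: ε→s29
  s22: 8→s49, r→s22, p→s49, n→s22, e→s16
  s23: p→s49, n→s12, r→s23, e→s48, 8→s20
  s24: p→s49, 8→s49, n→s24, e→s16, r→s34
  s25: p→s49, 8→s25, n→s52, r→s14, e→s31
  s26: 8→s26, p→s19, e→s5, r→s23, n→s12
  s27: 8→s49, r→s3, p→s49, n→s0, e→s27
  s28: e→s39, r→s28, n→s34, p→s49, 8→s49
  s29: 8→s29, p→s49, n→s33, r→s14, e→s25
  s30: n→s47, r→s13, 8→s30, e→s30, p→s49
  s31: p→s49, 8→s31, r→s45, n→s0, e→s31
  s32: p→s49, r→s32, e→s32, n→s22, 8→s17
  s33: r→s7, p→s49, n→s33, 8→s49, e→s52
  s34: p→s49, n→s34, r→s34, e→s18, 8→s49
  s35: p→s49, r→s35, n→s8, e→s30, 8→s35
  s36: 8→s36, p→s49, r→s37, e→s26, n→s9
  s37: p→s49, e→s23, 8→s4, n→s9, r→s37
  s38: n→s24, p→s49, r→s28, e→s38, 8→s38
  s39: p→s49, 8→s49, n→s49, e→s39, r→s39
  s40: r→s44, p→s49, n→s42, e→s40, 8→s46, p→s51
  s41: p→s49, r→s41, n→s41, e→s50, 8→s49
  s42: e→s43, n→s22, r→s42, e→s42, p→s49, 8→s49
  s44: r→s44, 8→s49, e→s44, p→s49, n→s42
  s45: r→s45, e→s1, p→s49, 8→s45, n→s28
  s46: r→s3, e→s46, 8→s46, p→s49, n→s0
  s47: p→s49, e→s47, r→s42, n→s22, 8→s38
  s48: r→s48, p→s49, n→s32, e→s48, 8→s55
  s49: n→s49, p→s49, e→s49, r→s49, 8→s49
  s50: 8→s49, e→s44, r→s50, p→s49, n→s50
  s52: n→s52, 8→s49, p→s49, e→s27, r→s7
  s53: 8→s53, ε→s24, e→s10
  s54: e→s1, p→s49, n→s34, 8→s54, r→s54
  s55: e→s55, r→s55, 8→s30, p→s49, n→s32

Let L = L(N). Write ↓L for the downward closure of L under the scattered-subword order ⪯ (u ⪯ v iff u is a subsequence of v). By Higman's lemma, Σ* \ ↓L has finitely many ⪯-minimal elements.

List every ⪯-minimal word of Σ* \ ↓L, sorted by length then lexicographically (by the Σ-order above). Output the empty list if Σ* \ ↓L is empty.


Antichain: [p, nn8, n8ren, r88nr8, eenner].

|Q|=56, |F|=49, |δ|=259 (4 ε).
min D↑ (50 st, q0=0, F={2}): 0:8→0,r→1,p→2,e→3,n→4 1:8→5,r→1,p→2,e→6,n→4 2:8→2,r→2,p→2,e→2,n→2 3:8→3,r→6,p→2,e→7,n→8 4:8→9,r→4,p→2,e→8,n→10 5:8→11,r→5,p→2,e→12,n→4 6:8→12,r→6,p→2,e→13,n→8 7:8→7,r→13,p→2,e→7,n→14 8:8→15,r→8,p→2,e→16,n→17 9:8→9,r→18,p→2,e→15,n→19 10:8→2,r→10,p→2,e→17,n→10 11:8→11,r→11,p→2,e→20,n→21 12:8→20,r→12,p→2,e→22,n→8 13:8→22,r→13,p→2,e→13,n→14 14:8→23,r→14,p→2,e→14,n→24 15:8→15,r→18,p→2,e→25,n→26 16:8→25,r→16,p→2,e→16,n→27 17:8→2,r→17,p→2,e→28,n→17 18:8→18,r→18,p→2,e→29,n→30 19:8→2,r→30,p→2,e→26,n→19 20:8→20,r→20,p→2,e→31,n→32 21:8→33,r→10,p→2,e→32,n→10 22:8→31,r→22,p→2,e→22,n→14 23:8→23,r→34,p→2,e→23,n→35 24:8→2,r→24,p→2,e→36,n→24 25:8→25,r→37,p→2,e→25,n→38 26:8→2,r→30,p→2,e→39,n→26 27:8→2,r→27,p→2,e→27,n→24 28:8→2,r→28,p→2,e→28,n→27 29:8→29,r→29,p→2,e→29,n→2 30:8→2,r→30,p→2,e→40,n→30 31:8→31,r→31,p→2,e→31,n→41 32:8→42,r→17,p→2,e→43,n→17 33:8→33,r→30,p→2,e→42,n→19 34:8→34,r→34,p→2,e→29,n→44 35:8→2,r→44,p→2,e→36,n→35 36:8→2,r→2,p→2,e→36,n→36 37:8→37,r→37,p→2,e→29,n→45 38:8→2,r→45,p→2,e→38,n→35 39:8→2,r→46,p→2,e→39,n→38 40:8→2,r→40,p→2,e→40,n→2 41:8→47,r→27,p→2,e→41,n→24 42:8→42,r→30,p→2,e→48,n→26 43:8→48,r→28,p→2,e→43,n→27 44:8→2,r→44,p→2,e→49,n→44 45:8→2,r→45,p→2,e→40,n→44 46:8→2,r→46,p→2,e→40,n→45 47:8→47,r→45,p→2,e→47,n→35 48:8→48,r→46,p→2,e→48,n→38 49:8→2,r→2,p→2,e→49,n→2 [Hopcroft].
'p': |S_i|=[55, 3] end={s19,s49,s51} ∉↓L; 1/1 deletions ∈↓L.
'nn8': N↓-sim [55, 41, 20, 1] end={s49} rej; 3/3 del acc.
'n8ren': run [55, 41, 27, 12, 4, 1] end={s49} rej; 5/5 del acc.
'r88nr8': run [55, 51, 48, 41, 28, 15, 1] end={s49} ∉↓L; 6/6 del acc.
'eenner': |S_i|=[55, 44, 31, 17, 6, 3, 1] end={s49} — reject; 6/6 single-dels accept.
5 words, ⪯-incomp.


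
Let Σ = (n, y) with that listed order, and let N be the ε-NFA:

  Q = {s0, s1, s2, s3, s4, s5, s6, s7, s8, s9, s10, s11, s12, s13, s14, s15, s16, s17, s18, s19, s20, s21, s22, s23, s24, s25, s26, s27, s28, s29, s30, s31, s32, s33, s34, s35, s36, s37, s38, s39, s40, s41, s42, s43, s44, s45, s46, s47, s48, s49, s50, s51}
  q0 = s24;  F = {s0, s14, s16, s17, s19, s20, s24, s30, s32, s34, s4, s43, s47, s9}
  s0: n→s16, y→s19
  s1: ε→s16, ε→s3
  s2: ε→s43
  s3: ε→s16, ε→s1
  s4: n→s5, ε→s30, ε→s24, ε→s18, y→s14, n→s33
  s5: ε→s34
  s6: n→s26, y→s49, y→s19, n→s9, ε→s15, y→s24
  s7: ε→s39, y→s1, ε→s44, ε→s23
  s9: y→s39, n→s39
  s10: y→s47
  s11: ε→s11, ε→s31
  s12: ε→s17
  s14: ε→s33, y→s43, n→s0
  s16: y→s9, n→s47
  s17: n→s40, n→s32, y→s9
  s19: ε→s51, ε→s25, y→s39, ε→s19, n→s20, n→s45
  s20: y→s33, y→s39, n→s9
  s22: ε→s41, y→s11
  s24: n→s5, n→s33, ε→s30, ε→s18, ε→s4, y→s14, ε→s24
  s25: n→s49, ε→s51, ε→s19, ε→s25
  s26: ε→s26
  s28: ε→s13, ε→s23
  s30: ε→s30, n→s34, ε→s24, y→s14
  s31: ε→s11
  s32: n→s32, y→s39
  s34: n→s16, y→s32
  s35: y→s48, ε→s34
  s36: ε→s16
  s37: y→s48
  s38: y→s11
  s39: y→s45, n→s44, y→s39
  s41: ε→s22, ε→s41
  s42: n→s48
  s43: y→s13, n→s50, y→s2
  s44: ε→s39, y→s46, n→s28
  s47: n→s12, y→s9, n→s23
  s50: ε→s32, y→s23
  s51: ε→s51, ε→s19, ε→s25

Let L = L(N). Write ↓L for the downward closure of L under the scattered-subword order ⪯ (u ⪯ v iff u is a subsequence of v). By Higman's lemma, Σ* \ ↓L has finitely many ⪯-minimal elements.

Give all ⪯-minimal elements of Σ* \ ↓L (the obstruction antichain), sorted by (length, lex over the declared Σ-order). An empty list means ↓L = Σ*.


A = [nyy, nnyn, yyny, nnnnny, ynynnn].

|Q|=52, |F|=14, |δ|=97 (43 ε).
min D↑ (13 st, q0=0, F={9}): 0:n→1,y→2 1:n→3,y→4 2:n→5,y→6 3:n→7,y→8 4:n→4,y→9 5:n→3,y→10 6:n→4,y→6 7:n→11,y→8 8:n→9,y→9 9:n→9,y→9 10:n→12,y→9 11:n→4,y→8 12:n→8,y→9 (ε-aug+det+¬).
'nyy': |S_i|=[31, 24, 15, 8] end={s13,s23,s28,s33,s39,s44,s45,s46} ∉↓L; 3/3 del acc.
'nnyn': run [31, 24, 17, 9, 7] end={s13,s23,s28,s39,s44,s45,s46} — reject; 4/4 deletions ∈↓L.
'yyny': run [31, 25, 18, 13, 8] end={s13,s23,s28,s33,s39,s44,s45,s46} rej; 4/4 del acc.
'nnnnny': N↓-sim [31, 24, 17, 13, 12, 9, 7] end={s13,s23,s28,s39,s44,s45,s46} — reject; 6/6 deletions ∈↓L.
'ynynnn': N↓-sim [31, 25, 22, 14, 11, 8, 7] end={s13,s23,s28,s39,s44,s45,s46} rej; 6/6 deletions ∈↓L.
5 minimals (antichain).


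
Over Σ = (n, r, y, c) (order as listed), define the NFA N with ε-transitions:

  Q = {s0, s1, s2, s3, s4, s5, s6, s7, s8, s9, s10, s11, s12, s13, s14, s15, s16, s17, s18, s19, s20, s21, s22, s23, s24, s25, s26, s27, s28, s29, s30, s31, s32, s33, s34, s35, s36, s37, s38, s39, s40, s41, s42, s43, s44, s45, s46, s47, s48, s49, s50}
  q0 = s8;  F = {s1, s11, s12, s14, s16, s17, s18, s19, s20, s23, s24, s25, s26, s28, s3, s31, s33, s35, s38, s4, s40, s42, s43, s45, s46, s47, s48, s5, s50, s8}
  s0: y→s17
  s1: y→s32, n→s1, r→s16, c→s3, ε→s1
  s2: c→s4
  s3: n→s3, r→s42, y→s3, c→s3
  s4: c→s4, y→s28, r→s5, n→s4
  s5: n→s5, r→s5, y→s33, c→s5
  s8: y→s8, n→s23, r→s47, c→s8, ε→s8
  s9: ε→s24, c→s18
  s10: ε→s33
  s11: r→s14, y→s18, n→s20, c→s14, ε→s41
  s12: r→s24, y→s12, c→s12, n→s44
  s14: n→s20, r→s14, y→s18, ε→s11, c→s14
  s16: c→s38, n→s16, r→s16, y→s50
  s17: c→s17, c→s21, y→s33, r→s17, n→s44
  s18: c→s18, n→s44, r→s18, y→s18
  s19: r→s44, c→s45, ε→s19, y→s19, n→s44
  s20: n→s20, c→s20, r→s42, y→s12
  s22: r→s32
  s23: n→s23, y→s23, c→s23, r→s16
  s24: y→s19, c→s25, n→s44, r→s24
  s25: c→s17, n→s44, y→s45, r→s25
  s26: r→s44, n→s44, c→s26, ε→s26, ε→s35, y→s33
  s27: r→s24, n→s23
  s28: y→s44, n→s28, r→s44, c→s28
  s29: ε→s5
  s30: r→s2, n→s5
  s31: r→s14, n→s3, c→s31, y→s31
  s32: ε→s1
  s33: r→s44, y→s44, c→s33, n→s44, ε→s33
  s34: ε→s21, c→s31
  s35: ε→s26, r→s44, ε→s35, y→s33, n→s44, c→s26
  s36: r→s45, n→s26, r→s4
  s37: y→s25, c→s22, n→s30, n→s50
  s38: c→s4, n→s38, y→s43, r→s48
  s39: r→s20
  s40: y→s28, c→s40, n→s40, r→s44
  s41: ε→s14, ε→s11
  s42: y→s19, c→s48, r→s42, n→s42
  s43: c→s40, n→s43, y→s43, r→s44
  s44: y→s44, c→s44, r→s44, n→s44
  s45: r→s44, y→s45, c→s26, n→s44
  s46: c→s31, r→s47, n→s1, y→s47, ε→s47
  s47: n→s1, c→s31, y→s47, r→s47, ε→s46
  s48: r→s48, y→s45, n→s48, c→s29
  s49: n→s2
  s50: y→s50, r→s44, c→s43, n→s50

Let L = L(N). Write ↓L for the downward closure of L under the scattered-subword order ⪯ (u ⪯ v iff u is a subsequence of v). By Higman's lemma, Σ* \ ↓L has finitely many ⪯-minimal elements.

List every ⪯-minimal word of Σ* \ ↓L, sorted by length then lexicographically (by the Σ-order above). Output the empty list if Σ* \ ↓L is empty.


|Q|=51, |F|=30, |δ|=162 (19 ε).
min D↑ (28 st, q0=0, F={10}): 0:n→1,r→2,y→0,c→0 1:n→1,r→3,y→1,c→1 2:n→4,r→2,y→2,c→5 3:n→3,r→3,y→6,c→7 4:n→4,r→3,y→4,c→8 5:n→8,r→9,y→5,c→5 6:n→6,r→10,y→6,c→11 7:n→7,r→12,y→11,c→13 8:n→8,r→14,y→8,c→8 9:n→15,r→9,y→16,c→9 10:n→10,r→10,y→10,c→10 11:n→11,r→10,y→11,c→17 12:n→12,r→12,y→18,c→19 13:n→13,r→19,y→20,c→13 14:n→14,r→14,y→21,c→12 15:n→15,r→14,y→22,c→15 16:n→10,r→16,y→16,c→16 17:n→17,r→10,y→20,c→17 18:n→10,r→10,y→18,c→23 19:n→19,r→19,y→24,c→19 20:n→20,r→10,y→10,c→20 21:n→10,r→10,y→21,c→18 22:n→10,r→25,y→22,c→22 23:n→10,r→10,y→24,c→23 24:n→10,r→10,y→10,c→24 25:n→10,r→25,y→21,c→26 26:n→10,r→26,y→18,c→27 27:n→10,r→27,y→24,c→27.
'nryr': run [35, 27, 21, 10, 1] end={s44} — reject; 4/4 del acc.
'rcryn': |S_i|=[35, 33, 27, 20, 12, 1] end={s44} rej; 5/5 del acc.
'nrccyy': |S_i|=[35, 27, 21, 16, 11, 3, 1] end={s44} — reject; 6/6 del acc.
3 obstructions.

Antichain: [nryr, rcryn, nrccyy].


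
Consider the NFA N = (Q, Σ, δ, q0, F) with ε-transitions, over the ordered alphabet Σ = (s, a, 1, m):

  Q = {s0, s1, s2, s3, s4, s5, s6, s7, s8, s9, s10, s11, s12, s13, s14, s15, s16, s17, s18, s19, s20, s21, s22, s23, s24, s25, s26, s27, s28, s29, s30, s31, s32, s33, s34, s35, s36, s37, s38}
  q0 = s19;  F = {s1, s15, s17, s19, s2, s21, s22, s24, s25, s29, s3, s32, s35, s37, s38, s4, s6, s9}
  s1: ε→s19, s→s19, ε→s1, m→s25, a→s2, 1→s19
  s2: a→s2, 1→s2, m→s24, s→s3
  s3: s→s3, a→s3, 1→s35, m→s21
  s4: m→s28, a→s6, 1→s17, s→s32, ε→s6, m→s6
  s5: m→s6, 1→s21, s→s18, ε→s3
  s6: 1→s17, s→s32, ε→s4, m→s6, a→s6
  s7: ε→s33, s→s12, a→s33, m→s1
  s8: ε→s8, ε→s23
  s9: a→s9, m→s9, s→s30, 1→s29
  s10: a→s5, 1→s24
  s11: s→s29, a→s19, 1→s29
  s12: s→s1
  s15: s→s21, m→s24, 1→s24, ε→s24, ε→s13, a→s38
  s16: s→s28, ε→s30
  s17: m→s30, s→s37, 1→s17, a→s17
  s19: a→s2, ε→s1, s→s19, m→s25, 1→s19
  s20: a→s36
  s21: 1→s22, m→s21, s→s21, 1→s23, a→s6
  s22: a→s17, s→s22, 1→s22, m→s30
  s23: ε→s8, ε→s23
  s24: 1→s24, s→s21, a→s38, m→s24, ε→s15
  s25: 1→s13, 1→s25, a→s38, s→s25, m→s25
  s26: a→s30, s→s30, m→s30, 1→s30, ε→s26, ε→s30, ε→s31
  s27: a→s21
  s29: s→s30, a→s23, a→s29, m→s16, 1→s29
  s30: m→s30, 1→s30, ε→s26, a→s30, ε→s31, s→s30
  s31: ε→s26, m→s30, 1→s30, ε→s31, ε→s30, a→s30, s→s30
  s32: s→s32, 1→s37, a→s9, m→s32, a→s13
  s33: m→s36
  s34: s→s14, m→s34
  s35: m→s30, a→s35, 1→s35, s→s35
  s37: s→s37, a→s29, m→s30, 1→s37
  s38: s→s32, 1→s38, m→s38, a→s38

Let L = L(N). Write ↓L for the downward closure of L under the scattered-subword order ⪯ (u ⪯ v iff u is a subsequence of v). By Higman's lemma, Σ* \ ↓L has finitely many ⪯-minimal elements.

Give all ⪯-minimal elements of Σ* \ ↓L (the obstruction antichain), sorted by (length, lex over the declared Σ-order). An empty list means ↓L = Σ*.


|Q|=39, |F|=18, |δ|=130 (23 ε).
min D↑ (16 st, q0=0, F={9}): 0:s→0,a→1,1→0,m→2 1:s→3,a→1,1→1,m→4 2:s→2,a→5,1→2,m→2 3:s→3,a→3,1→6,m→7 4:s→7,a→5,1→4,m→4 5:s→8,a→5,1→5,m→5 6:s→6,a→6,1→6,m→9 7:s→7,a→10,1→11,m→7 8:s→8,a→12,1→13,m→8 9:s→9,a→9,1→9,m→9 10:s→8,a→10,1→14,m→10 11:s→11,a→14,1→11,m→9 12:s→9,a→12,1→15,m→12 13:s→13,a→15,1→13,m→9 14:s→13,a→14,1→14,m→9 15:s→9,a→15,1→15,m→9.
'as1m': run [26, 23, 19, 12, 5] end={s16,s26,s28,s30,s31} ∉↓L; 4/4 del acc.
'masas': |S_i|=[26, 21, 16, 12, 10, 4] end={s26,s28,s30,s31} rej; 5/5 deletions ∈↓L.
2 minimals (antichain).

min(Σ*\↓L) = [as1m, masas].


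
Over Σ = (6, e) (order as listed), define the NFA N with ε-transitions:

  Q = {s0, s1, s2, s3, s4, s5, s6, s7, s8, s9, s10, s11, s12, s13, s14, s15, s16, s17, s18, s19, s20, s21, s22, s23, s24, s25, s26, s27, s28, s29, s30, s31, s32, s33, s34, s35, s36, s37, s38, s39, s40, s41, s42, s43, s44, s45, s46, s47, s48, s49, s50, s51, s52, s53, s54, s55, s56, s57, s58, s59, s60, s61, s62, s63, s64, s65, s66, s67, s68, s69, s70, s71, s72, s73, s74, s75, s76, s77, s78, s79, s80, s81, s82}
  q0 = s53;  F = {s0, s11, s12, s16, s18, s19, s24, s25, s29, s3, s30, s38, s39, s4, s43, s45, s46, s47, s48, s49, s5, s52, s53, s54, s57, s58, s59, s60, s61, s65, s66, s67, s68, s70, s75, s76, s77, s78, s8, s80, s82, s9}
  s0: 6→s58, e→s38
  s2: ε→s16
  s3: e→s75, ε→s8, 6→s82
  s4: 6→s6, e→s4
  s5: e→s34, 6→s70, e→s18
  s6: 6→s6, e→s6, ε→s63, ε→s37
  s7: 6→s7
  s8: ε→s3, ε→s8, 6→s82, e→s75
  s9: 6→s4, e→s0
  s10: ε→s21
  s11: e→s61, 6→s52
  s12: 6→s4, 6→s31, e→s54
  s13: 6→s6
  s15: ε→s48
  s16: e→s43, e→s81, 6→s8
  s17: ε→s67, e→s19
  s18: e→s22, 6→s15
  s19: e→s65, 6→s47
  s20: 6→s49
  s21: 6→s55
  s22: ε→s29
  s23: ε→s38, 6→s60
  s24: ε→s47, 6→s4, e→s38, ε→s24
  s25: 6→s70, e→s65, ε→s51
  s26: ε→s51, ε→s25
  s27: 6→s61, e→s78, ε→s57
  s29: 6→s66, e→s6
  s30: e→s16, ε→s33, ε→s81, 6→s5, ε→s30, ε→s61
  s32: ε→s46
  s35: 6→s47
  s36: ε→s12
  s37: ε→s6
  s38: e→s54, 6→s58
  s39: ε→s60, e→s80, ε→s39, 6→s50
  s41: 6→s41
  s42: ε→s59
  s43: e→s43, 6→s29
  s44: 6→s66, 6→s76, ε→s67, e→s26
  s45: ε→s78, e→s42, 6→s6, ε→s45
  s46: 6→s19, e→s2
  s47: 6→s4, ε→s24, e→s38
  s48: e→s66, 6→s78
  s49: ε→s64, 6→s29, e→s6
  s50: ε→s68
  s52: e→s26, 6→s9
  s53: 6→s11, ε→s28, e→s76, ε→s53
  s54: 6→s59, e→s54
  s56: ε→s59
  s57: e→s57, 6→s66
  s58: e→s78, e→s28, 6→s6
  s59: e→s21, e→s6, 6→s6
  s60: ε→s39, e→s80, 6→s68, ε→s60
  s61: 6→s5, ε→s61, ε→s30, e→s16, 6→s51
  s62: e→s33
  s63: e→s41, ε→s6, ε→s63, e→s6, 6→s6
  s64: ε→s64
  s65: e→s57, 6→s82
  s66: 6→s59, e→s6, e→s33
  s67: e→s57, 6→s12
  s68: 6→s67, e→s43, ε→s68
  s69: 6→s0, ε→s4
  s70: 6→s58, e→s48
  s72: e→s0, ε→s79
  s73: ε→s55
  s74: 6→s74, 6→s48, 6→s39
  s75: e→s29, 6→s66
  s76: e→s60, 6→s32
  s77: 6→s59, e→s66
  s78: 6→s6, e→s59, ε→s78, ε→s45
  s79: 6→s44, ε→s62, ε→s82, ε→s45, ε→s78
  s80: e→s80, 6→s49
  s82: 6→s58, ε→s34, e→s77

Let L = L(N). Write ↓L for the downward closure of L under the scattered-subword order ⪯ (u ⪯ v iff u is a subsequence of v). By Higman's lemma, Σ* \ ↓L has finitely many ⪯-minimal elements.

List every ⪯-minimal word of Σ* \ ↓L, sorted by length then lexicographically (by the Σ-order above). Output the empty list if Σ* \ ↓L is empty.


min(Σ*\↓L) = [66666, eee6e, 6e6eee].

|Q|=83, |F|=42, |δ|=170 (54 ε).
min D↑ (38 st, q0=0, F={24}): 0:6→1,e→2 1:6→3,e→4 2:6→5,e→6 3:6→7,e→8 4:6→9,e→10 5:6→11,e→10 6:6→12,e→13 7:6→14,e→15 8:6→16,e→17 9:6→16,e→18 10:6→19,e→20 11:6→21,e→17 12:6→22,e→20 13:6→23,e→13 14:6→24,e→14 15:6→25,e→26 16:6→25,e→27 17:6→28,e→29 18:6→27,e→30 19:6→28,e→31 20:6→30,e→20 21:6→14,e→26 22:6→32,e→29 23:6→30,e→24 24:6→24,e→24 25:6→24,e→33 26:6→25,e→34 27:6→33,e→35 28:6→25,e→36 29:6→35,e→29 30:6→35,e→24 31:6→35,e→30 32:6→14,e→34 33:6→24,e→37 34:6→37,e→34 35:6→37,e→24 36:6→37,e→35 37:6→24,e→24 [Hopcroft].
'66666': |S_i|=[62, 57, 44, 29, 14, 5] end={s37,s41,s55,s6,s63} — reject; 5/5 single-dels accept.
'eee6e': run [62, 58, 44, 25, 12, 7] end={s21,s33,s37,s41,s55,s6,s63} rej; 5/5 deletions ∈↓L.
'6e6eee': run [62, 57, 42, 28, 21, 12, 7] end={s21,s33,s37,s41,s55,s6,s63} ∉↓L; 6/6 single-dels accept.
3 minimals (antichain).


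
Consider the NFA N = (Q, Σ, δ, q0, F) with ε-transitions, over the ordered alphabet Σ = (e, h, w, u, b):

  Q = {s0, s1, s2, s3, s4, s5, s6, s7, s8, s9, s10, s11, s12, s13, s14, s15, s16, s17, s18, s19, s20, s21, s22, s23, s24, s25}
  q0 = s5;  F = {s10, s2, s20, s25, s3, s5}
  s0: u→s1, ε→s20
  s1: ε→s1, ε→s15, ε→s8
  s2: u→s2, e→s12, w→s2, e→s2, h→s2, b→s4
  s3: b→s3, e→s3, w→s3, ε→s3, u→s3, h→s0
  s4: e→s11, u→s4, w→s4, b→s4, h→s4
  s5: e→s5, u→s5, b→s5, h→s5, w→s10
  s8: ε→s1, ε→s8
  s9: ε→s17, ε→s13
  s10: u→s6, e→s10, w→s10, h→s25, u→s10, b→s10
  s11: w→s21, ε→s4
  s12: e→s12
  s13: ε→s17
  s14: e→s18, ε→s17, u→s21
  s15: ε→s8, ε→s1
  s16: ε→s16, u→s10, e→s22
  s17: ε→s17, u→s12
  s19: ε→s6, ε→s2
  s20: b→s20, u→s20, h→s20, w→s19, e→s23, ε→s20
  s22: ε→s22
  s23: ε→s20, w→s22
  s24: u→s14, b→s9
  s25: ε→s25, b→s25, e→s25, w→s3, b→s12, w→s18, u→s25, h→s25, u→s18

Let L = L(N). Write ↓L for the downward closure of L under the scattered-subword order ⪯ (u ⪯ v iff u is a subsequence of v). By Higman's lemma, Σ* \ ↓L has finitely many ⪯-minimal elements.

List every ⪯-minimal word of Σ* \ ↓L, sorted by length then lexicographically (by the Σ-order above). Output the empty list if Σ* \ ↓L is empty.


|Q|=26, |F|=6, |δ|=73 (22 ε).
min D↑ (7 st, q0=0, F={6}): 0:e→0,h→0,w→1,u→0,b→0 1:e→1,h→2,w→1,u→1,b→1 2:e→2,h→2,w→3,u→2,b→2 3:e→3,h→4,w→3,u→3,b→3 4:e→4,h→4,w→5,u→4,b→4 5:e→5,h→5,w→5,u→5,b→6 6:e→6,h→6,w→6,u→6,b→6 (ε-aug+det+¬).
'whwhwb': run [19, 18, 17, 16, 14, 8, 3] end={s11,s21,s4} rej; 6/6 del acc.
1 words, ⪯-incomp.

A = [whwhwb].


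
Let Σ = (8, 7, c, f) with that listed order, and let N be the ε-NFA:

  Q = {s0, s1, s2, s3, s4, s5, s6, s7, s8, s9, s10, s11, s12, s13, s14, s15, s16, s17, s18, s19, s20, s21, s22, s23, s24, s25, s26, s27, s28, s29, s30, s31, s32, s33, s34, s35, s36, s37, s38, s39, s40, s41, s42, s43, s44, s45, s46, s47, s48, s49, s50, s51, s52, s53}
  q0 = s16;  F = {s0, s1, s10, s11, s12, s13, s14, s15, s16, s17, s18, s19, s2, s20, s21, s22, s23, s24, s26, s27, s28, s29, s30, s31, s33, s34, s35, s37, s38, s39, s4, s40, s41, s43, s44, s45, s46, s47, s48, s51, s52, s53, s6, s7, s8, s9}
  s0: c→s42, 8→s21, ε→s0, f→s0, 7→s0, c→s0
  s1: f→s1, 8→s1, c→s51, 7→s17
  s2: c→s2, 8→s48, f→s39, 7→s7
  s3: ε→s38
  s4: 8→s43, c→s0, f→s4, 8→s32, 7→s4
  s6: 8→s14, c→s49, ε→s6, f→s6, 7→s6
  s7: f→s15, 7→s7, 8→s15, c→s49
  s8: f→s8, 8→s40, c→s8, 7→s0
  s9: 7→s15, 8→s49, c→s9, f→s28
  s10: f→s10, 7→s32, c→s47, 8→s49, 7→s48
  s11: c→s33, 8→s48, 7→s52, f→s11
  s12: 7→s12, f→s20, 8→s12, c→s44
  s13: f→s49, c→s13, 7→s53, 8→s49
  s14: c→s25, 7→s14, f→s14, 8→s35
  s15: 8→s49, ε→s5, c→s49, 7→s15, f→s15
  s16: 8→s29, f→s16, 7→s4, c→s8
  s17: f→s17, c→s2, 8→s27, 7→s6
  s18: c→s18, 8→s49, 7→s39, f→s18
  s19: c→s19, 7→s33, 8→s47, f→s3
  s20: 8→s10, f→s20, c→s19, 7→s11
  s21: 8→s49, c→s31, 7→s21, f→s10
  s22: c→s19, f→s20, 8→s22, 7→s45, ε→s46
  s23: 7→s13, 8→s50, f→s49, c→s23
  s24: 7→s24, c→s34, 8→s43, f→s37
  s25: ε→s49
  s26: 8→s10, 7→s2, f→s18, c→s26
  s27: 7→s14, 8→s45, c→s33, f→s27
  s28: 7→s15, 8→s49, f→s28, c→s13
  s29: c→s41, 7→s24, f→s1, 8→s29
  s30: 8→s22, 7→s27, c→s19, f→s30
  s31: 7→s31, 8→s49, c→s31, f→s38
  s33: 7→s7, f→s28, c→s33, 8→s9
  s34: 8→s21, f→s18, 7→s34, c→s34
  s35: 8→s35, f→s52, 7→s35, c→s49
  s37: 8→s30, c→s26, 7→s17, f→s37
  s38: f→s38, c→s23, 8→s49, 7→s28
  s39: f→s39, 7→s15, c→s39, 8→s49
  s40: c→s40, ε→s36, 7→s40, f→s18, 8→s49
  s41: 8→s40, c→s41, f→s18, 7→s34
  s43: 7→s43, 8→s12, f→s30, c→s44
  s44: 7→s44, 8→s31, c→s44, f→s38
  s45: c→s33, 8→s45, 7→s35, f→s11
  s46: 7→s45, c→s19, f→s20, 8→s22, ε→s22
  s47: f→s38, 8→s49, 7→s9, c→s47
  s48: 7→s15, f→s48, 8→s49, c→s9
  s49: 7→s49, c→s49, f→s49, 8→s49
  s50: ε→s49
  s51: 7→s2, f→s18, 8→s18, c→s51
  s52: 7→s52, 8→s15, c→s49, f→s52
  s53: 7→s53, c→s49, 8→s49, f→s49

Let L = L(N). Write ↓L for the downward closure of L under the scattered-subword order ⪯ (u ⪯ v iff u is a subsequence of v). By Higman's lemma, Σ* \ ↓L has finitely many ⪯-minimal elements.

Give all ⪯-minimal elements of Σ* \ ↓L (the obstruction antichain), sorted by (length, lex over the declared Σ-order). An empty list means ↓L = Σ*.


min(Σ*\↓L) = [c88, 8cf8, 8f77c, 788f88, 78cfcf].

|Q|=54, |F|=46, |δ|=200 (9 ε).
min D↑ (46 st, q0=0, F={19}): 0:8→1,7→2,c→3,f→0 1:8→1,7→4,c→5,f→6 2:8→7,7→2,c→8,f→2 3:8→9,7→8,c→3,f→3 4:8→7,7→4,c→10,f→11 5:8→9,7→10,c→5,f→12 6:8→6,7→13,c→14,f→6 7:8→15,7→7,c→16,f→17 8:8→18,7→8,c→8,f→8 9:8→19,7→9,c→9,f→12 10:8→18,7→10,c→10,f→12 11:8→17,7→13,c→20,f→11 12:8→19,7→21,c→12,f→12 13:8→22,7→23,c→24,f→13 14:8→12,7→24,c→14,f→12 15:8→15,7→15,c→16,f→25 16:8→26,7→16,c→16,f→27 17:8→28,7→22,c→29,f→17 18:8→19,7→18,c→26,f→30 19:8→19,7→19,c→19,f→19 20:8→30,7→24,c→20,f→12 21:8→19,7→31,c→21,f→21 22:8→32,7→33,c→34,f→22 23:8→33,7→23,c→19,f→23 24:8→35,7→36,c→24,f→21 25:8→30,7→37,c→29,f→25 26:8→19,7→26,c→26,f→27 27:8→19,7→38,c→39,f→27 28:8→28,7→32,c→29,f→25 29:8→40,7→34,c→29,f→27 30:8→19,7→35,c→40,f→30 31:8→19,7→31,c→19,f→31 32:8→32,7→41,c→34,f→37 33:8→41,7→33,c→19,f→33 34:8→42,7→36,c→34,f→38 35:8→19,7→31,c→42,f→35 36:8→31,7→36,c→19,f→31 37:8→35,7→43,c→34,f→37 38:8→19,7→31,c→44,f→38 39:8→19,7→44,c→39,f→19 40:8→19,7→42,c→40,f→27 41:8→41,7→41,c→19,f→43 42:8→19,7→31,c→42,f→38 43:8→31,7→43,c→19,f→43 44:8→19,7→45,c→44,f→19 45:8→19,7→45,c→19,f→19.
'c88': N↓-sim [54, 34, 20, 2] end={s49,s50} rej; 3/3 single-dels accept.
'8cf8': run [54, 49, 31, 17, 2] end={s49,s50} rej; 4/4 deletions ∈↓L.
'8f77c': run [54, 49, 38, 22, 10, 2] end={s25,s49} ∉↓L; 5/5 del acc.
'788f88': |S_i|=[54, 48, 34, 28, 21, 14, 2] end={s49,s50} ∉↓L; 6/6 del acc.
'78cfcf': N↓-sim [54, 48, 34, 18, 10, 5, 1] end={s49} rej; 6/6 del acc.
5 words, ⪯-incomp.


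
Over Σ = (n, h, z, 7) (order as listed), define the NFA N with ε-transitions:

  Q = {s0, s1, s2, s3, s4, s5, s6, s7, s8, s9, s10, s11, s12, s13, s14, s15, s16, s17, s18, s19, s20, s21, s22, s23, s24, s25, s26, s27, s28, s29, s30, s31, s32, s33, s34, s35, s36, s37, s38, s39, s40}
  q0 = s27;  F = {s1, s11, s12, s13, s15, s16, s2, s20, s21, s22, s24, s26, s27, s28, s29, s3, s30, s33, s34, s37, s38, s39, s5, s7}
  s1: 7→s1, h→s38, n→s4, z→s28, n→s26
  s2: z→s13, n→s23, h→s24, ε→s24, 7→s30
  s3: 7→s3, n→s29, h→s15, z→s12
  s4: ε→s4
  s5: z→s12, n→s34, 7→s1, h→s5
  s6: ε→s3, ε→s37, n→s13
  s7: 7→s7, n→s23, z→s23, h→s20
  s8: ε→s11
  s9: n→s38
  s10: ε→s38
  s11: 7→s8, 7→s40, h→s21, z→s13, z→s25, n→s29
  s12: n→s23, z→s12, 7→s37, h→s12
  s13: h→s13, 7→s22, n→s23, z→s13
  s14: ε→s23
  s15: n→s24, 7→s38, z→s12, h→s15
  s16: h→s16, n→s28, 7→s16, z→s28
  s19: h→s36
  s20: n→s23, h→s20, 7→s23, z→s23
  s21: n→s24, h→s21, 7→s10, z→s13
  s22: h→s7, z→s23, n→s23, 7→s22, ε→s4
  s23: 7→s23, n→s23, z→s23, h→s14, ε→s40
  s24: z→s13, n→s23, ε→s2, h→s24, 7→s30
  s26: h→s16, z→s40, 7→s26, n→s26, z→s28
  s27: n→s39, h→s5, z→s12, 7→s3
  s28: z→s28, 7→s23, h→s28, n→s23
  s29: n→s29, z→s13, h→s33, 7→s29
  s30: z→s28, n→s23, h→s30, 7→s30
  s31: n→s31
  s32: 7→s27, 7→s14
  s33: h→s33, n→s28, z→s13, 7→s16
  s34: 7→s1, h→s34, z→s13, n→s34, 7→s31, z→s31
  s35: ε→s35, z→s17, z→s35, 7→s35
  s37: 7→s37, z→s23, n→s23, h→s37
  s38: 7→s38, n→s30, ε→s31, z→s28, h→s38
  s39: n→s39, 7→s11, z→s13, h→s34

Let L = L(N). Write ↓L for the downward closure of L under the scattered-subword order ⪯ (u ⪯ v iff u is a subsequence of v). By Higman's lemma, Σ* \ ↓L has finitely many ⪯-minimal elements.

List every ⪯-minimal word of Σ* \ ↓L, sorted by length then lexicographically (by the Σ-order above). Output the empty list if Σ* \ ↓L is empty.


min(Σ*\↓L) = [zn, z7z, h7z7, 7hnn, 7nhn7, nz7hh7].

|Q|=41, |F|=24, |δ|=127 (12 ε).
min D↑ (24 st, q0=0, F={9}): 0:n→1,h→2,z→3,7→4 1:n→1,h→5,z→6,7→7 2:n→5,h→2,z→3,7→8 3:n→9,h→3,z→3,7→10 4:n→11,h→12,z→3,7→4 5:n→5,h→5,z→6,7→8 6:n→9,h→6,z→6,7→13 7:n→11,h→14,z→6,7→7 8:n→15,h→16,z→17,7→8 9:n→9,h→9,z→9,7→9 10:n→9,h→10,z→9,7→10 11:n→11,h→18,z→6,7→11 12:n→19,h→12,z→3,7→16 13:n→9,h→20,z→9,7→13 14:n→19,h→14,z→6,7→16 15:n→15,h→21,z→17,7→15 16:n→22,h→16,z→17,7→16 17:n→9,h→17,z→17,7→9 18:n→17,h→18,z→6,7→21 19:n→9,h→19,z→6,7→22 20:n→9,h→23,z→9,7→20 21:n→17,h→21,z→17,7→21 22:n→9,h→22,z→17,7→22 23:n→9,h→23,z→9,7→9.
'zn': N↓-sim [32, 13, 4] end={s14,s23,s31,s40} — reject; 2/2 deletions ∈↓L.
'z7z': N↓-sim [32, 13, 8, 3] end={s14,s23,s40} ∉↓L; 3/3 single-dels accept.
'h7z7': |S_i|=[32, 25, 16, 4, 3] end={s14,s23,s40} — reject; 4/4 del acc.
'7hnn': N↓-sim [32, 28, 21, 13, 4] end={s14,s23,s31,s40} rej; 4/4 del acc.
'7nhn7': N↓-sim [32, 28, 17, 14, 4, 3] end={s14,s23,s40} ∉↓L; 5/5 single-dels accept.
'nz7hh7': run [32, 26, 11, 7, 5, 4, 3] end={s14,s23,s40} rej; 6/6 deletions ∈↓L.
6 minimals (antichain).


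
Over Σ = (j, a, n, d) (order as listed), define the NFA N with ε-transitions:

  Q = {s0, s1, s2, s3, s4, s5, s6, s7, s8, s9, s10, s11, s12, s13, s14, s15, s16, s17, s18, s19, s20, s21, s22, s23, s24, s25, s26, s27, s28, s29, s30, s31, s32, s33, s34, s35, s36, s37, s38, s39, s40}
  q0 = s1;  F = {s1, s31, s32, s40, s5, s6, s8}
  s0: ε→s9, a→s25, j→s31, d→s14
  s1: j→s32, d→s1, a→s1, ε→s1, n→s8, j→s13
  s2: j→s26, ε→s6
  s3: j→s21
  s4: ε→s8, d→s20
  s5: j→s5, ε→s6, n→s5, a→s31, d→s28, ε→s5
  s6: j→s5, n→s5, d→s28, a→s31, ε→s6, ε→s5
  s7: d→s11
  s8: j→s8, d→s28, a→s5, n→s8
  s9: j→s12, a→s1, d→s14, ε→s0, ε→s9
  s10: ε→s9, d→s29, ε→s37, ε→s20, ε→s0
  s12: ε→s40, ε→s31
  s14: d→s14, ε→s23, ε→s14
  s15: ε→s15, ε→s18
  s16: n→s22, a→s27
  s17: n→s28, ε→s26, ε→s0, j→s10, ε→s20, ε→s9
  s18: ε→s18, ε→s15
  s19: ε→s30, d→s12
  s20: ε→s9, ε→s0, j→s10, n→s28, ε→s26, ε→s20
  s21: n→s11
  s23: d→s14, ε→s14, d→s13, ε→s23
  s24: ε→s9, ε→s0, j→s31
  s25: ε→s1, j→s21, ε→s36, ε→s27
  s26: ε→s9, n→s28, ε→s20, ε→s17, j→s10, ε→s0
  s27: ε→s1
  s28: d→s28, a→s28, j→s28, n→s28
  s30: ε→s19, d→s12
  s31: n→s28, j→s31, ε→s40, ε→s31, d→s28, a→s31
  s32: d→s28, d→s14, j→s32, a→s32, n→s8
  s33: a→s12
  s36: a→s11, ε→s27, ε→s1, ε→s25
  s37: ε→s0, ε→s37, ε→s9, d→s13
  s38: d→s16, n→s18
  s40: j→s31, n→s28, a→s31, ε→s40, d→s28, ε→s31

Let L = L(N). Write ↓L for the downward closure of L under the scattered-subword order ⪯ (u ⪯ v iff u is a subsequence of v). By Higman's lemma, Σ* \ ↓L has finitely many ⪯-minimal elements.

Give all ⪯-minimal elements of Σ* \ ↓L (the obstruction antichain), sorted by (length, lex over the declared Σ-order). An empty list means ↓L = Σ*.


|Q|=41, |F|=7, |δ|=120 (54 ε).
min D↑ (6 st, q0=0, F={3}): 0:j→1,a→0,n→2,d→0 1:j→1,a→1,n→2,d→3 2:j→2,a→4,n→2,d→3 3:j→3,a→3,n→3,d→3 4:j→4,a→5,n→4,d→3 5:j→5,a→5,n→3,d→3 [Hopcroft].
'jd': N↓-sim [11, 10, 4] end={s13,s14,s23,s28} ∉↓L; 2/2 deletions ∈↓L.
'nd': run [11, 6, 1] end={s28} ∉↓L; 2/2 deletions ∈↓L.
'naan': N↓-sim [11, 6, 5, 3, 1] end={s28} — reject; 4/4 deletions ∈↓L.
3 words, ⪯-incomp.

Antichain: [jd, nd, naan].


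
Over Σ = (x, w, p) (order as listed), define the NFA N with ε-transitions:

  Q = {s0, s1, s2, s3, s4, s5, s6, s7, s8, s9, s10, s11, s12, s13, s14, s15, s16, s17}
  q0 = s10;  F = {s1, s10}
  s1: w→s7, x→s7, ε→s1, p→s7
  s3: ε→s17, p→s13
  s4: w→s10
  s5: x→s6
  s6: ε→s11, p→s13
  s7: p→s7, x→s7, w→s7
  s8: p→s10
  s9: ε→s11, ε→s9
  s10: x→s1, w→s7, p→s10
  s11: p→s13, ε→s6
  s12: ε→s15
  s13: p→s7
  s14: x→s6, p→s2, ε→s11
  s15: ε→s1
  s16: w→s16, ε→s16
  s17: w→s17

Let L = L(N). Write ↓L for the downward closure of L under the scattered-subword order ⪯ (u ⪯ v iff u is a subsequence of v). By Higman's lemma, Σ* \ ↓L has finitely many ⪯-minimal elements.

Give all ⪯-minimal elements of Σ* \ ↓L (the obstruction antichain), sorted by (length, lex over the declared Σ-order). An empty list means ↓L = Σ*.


A = [w, xx, xp].

|Q|=18, |F|=2, |δ|=30 (10 ε).
min D↑ (3 st, q0=0, F={2}): 0:x→1,w→2,p→0 1:x→2,w→2,p→2 2:x→2,w→2,p→2.
'w': N↓-sim [3, 1] end={s7} ∉↓L; 1/1 del acc.
'xx': run [3, 2, 1] end={s7} — reject; 2/2 single-dels accept.
'xp': |S_i|=[3, 2, 1] end={s7} — reject; 2/2 single-dels accept.
3 minimals (antichain).


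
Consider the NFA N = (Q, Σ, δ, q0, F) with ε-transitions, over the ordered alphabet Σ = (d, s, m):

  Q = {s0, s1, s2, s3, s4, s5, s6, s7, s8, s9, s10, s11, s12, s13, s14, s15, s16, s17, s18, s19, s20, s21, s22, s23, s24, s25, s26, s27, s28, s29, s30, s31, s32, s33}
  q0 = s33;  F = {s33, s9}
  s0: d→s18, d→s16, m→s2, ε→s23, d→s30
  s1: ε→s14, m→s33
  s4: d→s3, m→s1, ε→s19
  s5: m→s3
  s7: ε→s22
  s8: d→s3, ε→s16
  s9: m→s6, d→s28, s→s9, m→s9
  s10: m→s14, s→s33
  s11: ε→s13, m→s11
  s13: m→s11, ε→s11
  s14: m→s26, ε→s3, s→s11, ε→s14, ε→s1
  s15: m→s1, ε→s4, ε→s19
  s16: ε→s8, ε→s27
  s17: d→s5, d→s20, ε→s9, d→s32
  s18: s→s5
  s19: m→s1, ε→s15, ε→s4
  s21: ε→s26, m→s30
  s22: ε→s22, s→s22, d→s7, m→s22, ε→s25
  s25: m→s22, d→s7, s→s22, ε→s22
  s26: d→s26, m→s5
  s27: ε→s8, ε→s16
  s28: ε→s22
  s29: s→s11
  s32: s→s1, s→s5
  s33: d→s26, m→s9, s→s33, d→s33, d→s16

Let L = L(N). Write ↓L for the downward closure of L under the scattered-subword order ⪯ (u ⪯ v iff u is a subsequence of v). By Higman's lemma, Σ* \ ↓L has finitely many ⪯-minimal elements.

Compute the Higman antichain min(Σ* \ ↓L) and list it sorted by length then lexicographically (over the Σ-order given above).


A = [md].

|Q|=34, |F|=2, |δ|=66 (24 ε).
min D↑ (3 st, q0=0, F={2}): 0:d→0,s→0,m→1 1:d→2,s→1,m→1 2:d→2,s→2,m→2 [Hopcroft].
'md': |S_i|=[13, 8, 4] end={s22,s25,s28,s7} — reject; 2/2 del acc.
1 obstructions.


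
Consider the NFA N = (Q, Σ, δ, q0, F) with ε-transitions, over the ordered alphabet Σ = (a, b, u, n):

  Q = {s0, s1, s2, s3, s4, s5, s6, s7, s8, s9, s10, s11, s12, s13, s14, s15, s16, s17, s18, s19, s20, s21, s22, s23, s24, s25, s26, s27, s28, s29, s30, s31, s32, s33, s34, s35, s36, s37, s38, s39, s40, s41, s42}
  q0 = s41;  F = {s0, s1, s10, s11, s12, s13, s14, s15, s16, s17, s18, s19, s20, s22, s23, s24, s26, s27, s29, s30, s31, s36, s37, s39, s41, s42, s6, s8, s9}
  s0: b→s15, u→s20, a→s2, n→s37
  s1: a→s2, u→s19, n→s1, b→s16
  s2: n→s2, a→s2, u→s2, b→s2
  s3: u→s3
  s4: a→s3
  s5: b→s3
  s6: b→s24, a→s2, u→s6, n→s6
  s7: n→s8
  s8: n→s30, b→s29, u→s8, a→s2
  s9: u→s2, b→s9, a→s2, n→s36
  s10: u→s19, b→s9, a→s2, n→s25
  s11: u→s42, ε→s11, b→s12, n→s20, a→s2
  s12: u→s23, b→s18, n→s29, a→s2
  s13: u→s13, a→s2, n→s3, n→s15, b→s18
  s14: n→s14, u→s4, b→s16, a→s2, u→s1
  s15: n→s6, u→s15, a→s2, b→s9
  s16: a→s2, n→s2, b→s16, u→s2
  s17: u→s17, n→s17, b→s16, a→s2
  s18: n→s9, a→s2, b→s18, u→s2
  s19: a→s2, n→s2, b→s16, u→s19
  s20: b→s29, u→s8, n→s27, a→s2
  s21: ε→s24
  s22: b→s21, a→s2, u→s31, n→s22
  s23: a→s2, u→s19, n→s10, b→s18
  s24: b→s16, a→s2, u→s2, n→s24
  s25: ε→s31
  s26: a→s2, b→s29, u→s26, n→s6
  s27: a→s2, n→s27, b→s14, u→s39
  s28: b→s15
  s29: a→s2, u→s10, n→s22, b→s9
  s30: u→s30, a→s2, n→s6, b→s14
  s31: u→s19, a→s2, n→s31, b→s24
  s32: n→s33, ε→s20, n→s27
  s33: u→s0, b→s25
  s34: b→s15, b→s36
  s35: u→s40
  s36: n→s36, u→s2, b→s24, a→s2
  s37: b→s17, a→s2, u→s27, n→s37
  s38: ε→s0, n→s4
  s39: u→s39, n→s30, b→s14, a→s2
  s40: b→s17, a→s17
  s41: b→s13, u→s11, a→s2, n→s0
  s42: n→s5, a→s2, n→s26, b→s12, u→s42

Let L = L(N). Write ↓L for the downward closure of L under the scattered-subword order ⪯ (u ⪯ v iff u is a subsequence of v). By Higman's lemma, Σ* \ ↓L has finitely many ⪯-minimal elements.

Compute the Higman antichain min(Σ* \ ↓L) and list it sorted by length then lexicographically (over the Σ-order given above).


|Q|=43, |F|=29, |δ|=143 (5 ε).
min D↑ (30 st, q0=0, F={1}): 0:a→1,b→2,u→3,n→4 1:a→1,b→1,u→1,n→1 2:a→1,b→5,u→2,n→6 3:a→1,b→7,u→8,n→9 4:a→1,b→6,u→9,n→10 5:a→1,b→5,u→1,n→11 6:a→1,b→11,u→6,n→12 7:a→1,b→5,u→13,n→14 8:a→1,b→7,u→8,n→15 9:a→1,b→14,u→16,n→17 10:a→1,b→18,u→17,n→10 11:a→1,b→11,u→1,n→19 12:a→1,b→20,u→12,n→12 13:a→1,b→5,u→21,n→22 14:a→1,b→11,u→22,n→23 15:a→1,b→14,u→15,n→12 16:a→1,b→14,u→16,n→24 17:a→1,b→25,u→26,n→17 18:a→1,b→27,u→18,n→18 19:a→1,b→20,u→1,n→19 20:a→1,b→27,u→1,n→20 21:a→1,b→27,u→21,n→1 22:a→1,b→11,u→21,n→28 23:a→1,b→20,u→28,n→23 24:a→1,b→25,u→24,n→12 25:a→1,b→27,u→29,n→25 26:a→1,b→25,u→26,n→24 27:a→1,b→27,u→1,n→1 28:a→1,b→20,u→21,n→28 29:a→1,b→27,u→21,n→29 [Hopcroft].
'a': N↓-sim [35, 2] end={s2,s3} ∉↓L; 1/1 del acc.
'bbu': |S_i|=[35, 23, 7, 1] end={s2} ∉↓L; 3/3 deletions ∈↓L.
'ubuun': run [35, 32, 19, 14, 4, 1] end={s2} ∉↓L; 5/5 deletions ∈↓L.
'nnbbn': run [35, 28, 19, 10, 2, 1] end={s2} rej; 5/5 deletions ∈↓L.
'uunnbu': |S_i|=[35, 32, 29, 22, 15, 4, 1] end={s2} — reject; 6/6 single-dels accept.
5 words, ⪯-incomp.

A = [a, bbu, ubuun, nnbbn, uunnbu].


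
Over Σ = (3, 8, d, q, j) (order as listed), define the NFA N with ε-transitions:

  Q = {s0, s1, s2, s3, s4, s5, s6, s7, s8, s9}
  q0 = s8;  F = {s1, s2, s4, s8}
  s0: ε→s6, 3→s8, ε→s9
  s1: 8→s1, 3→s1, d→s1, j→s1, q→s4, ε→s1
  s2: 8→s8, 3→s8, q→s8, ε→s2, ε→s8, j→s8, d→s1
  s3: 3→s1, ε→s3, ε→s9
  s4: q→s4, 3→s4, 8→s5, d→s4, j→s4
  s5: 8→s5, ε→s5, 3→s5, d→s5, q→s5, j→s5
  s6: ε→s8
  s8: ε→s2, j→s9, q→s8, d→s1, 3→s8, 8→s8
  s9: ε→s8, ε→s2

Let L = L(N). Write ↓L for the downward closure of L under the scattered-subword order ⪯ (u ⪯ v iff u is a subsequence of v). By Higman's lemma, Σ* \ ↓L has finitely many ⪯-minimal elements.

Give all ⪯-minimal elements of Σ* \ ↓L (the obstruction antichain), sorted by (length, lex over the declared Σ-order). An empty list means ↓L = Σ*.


Antichain: [dq8].

|Q|=10, |F|=4, |δ|=39 (12 ε).
min D↑ (4 st, q0=0, F={3}): 0:3→0,8→0,d→1,q→0,j→0 1:3→1,8→1,d→1,q→2,j→1 2:3→2,8→3,d→2,q→2,j→2 3:3→3,8→3,d→3,q→3,j→3 (ε-aug+det+¬).
'dq8': |S_i|=[6, 3, 2, 1] end={s5} — reject; 3/3 del acc.
1 words, ⪯-incomp.
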